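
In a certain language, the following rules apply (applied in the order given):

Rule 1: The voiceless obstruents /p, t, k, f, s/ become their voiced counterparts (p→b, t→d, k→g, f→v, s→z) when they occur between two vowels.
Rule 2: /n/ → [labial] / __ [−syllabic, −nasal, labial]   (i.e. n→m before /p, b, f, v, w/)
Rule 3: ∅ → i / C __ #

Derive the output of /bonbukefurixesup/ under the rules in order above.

Rule 1 (intervocalic voicing): /k/ is a voiceless obstruent between vowels /u/ and /e/, so it voices to [g]. /f/ is a voiceless obstruent between vowels /e/ and /u/, so it voices to [v]. /s/ is a voiceless obstruent between vowels /e/ and /u/, so it voices to [z]. /bonbukefurixesup/ → bonbugevurixezup.
Rule 2 (nasal place assimilation): /n/ precedes the labial consonant /b/, so it assimilates in place to [m]. /bonbugevurixezup/ → bombugevurixezup.
Rule 3 (final i-epenthesis): the form ends in the consonant /p/, so [i] is inserted word-finally. /bombugevurixezup/ → bombugevurixezupi.

bombugevurixezupi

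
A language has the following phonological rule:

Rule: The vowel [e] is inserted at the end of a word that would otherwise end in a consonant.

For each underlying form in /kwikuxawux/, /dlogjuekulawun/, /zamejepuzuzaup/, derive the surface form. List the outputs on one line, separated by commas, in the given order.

/kwikuxawux/: the form ends in the consonant /x/, so [e] is inserted word-finally. → [kwikuxawuxe].
/dlogjuekulawun/: the form ends in the consonant /n/, so [e] is inserted word-finally. → [dlogjuekulawune].
/zamejepuzuzaup/: the form ends in the consonant /p/, so [e] is inserted word-finally. → [zamejepuzuzaupe].

kwikuxawuxe, dlogjuekulawune, zamejepuzuzaupe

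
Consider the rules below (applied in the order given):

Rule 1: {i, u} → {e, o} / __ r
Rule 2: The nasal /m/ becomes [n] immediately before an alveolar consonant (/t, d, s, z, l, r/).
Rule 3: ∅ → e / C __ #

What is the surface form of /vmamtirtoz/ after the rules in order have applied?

vmantertoze

Rule 1 (pre-rhotic lowering): /i/ is a high vowel immediately before /r/, so it lowers to [e]. /vmamtirtoz/ → vmamtertoz.
Rule 2 (nasal place assimilation): /m/ precedes the alveolar consonant /t/, so it assimilates in place to [n]. /vmamtertoz/ → vmantertoz.
Rule 3 (final e-epenthesis): the form ends in the consonant /z/, so [e] is inserted word-finally. /vmantertoz/ → vmantertoze.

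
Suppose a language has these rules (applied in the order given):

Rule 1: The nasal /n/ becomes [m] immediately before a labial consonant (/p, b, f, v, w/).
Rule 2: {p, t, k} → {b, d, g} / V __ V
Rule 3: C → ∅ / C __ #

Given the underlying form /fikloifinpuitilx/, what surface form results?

Rule 1 (nasal place assimilation): /n/ precedes the labial consonant /p/, so it assimilates in place to [m]. /fikloifinpuitilx/ → fikloifimpuitilx.
Rule 2 (intervocalic voicing): /t/ is a voiceless stop between vowels /i/ and /i/, so it voices to [d]. /fikloifimpuitilx/ → fikloifimpuidilx.
Rule 3 (final cluster simplification): /x/ is the second consonant of a word-final cluster /lx/, so it deletes. /fikloifimpuidilx/ → fikloifimpuidil.

fikloifimpuidil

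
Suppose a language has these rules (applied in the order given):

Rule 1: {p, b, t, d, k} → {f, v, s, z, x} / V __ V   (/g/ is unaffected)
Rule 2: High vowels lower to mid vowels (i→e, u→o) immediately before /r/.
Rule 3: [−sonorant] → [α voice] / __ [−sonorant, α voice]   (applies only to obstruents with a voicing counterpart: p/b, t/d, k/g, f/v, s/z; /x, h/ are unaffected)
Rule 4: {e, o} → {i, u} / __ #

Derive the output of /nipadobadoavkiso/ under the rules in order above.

nifazovazoafkisu

Rule 1 (intervocalic spirantization): /p/ is a stop between vowels /i/ and /a/, so it spirantizes to the fricative [f]. /d/ is a stop between vowels /a/ and /o/, so it spirantizes to the fricative [z]. /b/ is a stop between vowels /o/ and /a/, so it spirantizes to the fricative [v]. /d/ is a stop between vowels /a/ and /o/, so it spirantizes to the fricative [z]. /nipadobadoavkiso/ → nifazovazoavkiso.
Rule 2 (pre-rhotic lowering): no segment meets the environment; /nifazovazoavkiso/ is unchanged.
Rule 3 (regressive voicing assimilation): /v/ precedes the voiceless obstruent /k/, so it devoices to [f] by assimilation. /nifazovazoavkiso/ → nifazovazoafkiso.
Rule 4 (final vowel raising): /o/ is a mid vowel in word-final position, so it raises to [u]. /nifazovazoafkiso/ → nifazovazoafkisu.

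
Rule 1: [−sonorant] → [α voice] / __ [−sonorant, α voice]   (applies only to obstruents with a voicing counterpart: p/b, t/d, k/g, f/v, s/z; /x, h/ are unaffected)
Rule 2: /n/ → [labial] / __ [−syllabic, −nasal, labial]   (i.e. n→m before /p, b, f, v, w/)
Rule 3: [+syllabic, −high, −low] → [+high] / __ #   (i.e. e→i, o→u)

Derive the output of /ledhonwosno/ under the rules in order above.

Rule 1 (regressive voicing assimilation): /d/ precedes the voiceless obstruent /h/, so it devoices to [t] by assimilation. /ledhonwosno/ → lethonwosno.
Rule 2 (nasal place assimilation): /n/ precedes the labial consonant /w/, so it assimilates in place to [m]. /lethonwosno/ → lethomwosno.
Rule 3 (final vowel raising): /o/ is a mid vowel in word-final position, so it raises to [u]. /lethomwosno/ → lethomwosnu.

lethomwosnu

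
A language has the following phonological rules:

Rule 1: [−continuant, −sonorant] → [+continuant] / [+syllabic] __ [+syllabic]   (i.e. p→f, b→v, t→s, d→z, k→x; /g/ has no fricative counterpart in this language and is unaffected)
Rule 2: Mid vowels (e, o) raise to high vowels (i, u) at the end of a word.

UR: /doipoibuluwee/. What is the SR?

Rule 1 (intervocalic spirantization): /p/ is a stop between vowels /i/ and /o/, so it spirantizes to the fricative [f]. /b/ is a stop between vowels /i/ and /u/, so it spirantizes to the fricative [v]. /doipoibuluwee/ → doifoivuluwee.
Rule 2 (final vowel raising): /e/ is a mid vowel in word-final position, so it raises to [i]. /doifoivuluwee/ → doifoivuluwei.

doifoivuluwei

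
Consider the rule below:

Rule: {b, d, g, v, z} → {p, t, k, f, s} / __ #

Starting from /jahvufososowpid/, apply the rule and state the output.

Scanning /jahvufososowpid/: /v/ at position 4 is not in the conditioning environment; /d/ is a voiced obstruent in word-final position, so it devoices to [t].
Result: [jahvufososowpit].

jahvufososowpit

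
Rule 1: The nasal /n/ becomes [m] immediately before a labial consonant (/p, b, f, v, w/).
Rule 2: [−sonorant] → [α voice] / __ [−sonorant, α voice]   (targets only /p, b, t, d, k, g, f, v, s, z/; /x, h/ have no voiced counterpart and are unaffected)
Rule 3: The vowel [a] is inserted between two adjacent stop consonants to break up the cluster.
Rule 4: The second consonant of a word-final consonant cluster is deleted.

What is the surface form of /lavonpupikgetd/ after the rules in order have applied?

lavompupigagedad

Rule 1 (nasal place assimilation): /n/ precedes the labial consonant /p/, so it assimilates in place to [m]. /lavonpupikgetd/ → lavompupikgetd.
Rule 2 (regressive voicing assimilation): /k/ precedes the voiced obstruent /g/, so it voices to [g] by assimilation. /t/ precedes the voiced obstruent /d/, so it voices to [d] by assimilation. /lavompupikgetd/ → lavompupiggedd.
Rule 3 (stop-cluster a-epenthesis): /g/ and /g/ form a stop–stop cluster, so [a] is inserted between them. /d/ and /d/ form a stop–stop cluster, so [a] is inserted between them. /lavompupiggedd/ → lavompupigagedad.
Rule 4 (final cluster simplification): no segment meets the environment; /lavompupigagedad/ is unchanged.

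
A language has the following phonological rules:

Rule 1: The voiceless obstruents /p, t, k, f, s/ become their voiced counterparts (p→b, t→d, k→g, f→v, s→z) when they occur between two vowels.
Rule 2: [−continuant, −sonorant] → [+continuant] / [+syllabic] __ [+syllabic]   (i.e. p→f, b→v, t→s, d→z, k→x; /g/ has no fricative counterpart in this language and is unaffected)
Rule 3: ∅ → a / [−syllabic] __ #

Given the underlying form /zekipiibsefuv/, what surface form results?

Rule 1 (intervocalic voicing): /k/ is a voiceless obstruent between vowels /e/ and /i/, so it voices to [g]. /p/ is a voiceless obstruent between vowels /i/ and /i/, so it voices to [b]. /f/ is a voiceless obstruent between vowels /e/ and /u/, so it voices to [v]. /zekipiibsefuv/ → zegibiibsevuv.
Rule 2 (intervocalic spirantization): /b/ is a stop between vowels /i/ and /i/, so it spirantizes to the fricative [v]. /zegibiibsevuv/ → zegiviibsevuv.
Rule 3 (final a-epenthesis): the form ends in the consonant /v/, so [a] is inserted word-finally. /zegiviibsevuv/ → zegiviibsevuva.

zegiviibsevuva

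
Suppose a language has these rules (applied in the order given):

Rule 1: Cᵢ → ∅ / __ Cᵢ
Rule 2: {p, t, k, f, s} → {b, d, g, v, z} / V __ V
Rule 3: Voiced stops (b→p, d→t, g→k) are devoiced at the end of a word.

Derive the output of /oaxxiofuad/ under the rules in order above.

oaxiovuat

Rule 1 (degemination): /xx/ is a geminate; the first /x/ deletes. /oaxxiofuad/ → oaxiofuad.
Rule 2 (intervocalic voicing): /f/ is a voiceless obstruent between vowels /o/ and /u/, so it voices to [v]. /oaxiofuad/ → oaxiovuad.
Rule 3 (final devoicing): /d/ is a voiced stop in word-final position, so it devoices to [t]. /oaxiovuad/ → oaxiovuat.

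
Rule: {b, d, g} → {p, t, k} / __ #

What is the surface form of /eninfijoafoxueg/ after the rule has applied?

/g/ is a voiced stop in word-final position, so it devoices to [k].
Surface form: [eninfijoafoxuek].

eninfijoafoxuek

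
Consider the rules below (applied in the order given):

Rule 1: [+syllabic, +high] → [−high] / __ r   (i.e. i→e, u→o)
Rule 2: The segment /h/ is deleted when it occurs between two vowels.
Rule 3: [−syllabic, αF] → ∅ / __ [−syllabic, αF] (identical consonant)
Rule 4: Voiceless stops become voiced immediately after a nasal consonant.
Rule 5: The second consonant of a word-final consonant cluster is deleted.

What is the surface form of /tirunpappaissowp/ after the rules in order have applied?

Rule 1 (pre-rhotic lowering): /i/ is a high vowel immediately before /r/, so it lowers to [e]. /tirunpappaissowp/ → terunpappaissowp.
Rule 2 (intervocalic h-deletion): no segment meets the environment; /terunpappaissowp/ is unchanged.
Rule 3 (degemination): /pp/ is a geminate; the first /p/ deletes. /ss/ is a geminate; the first /s/ deletes. /terunpappaissowp/ → terunpapaisowp.
Rule 4 (post-nasal voicing): /p/ is a voiceless stop immediately after the nasal /n/, so it voices to [b]. /terunpapaisowp/ → terunbapaisowp.
Rule 5 (final cluster simplification): /p/ is the second consonant of a word-final cluster /wp/, so it deletes. /terunbapaisowp/ → terunbapaisow.

terunbapaisow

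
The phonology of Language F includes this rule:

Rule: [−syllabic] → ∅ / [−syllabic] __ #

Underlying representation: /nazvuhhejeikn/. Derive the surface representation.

/n/ is the second consonant of a word-final cluster /kn/, so it deletes.
The other instances of /n/, /z/, /v/, /h/, /j/, /k/ do not occur in the required environment and remain unchanged.
Surface form: [nazvuhhejeik].

nazvuhhejeik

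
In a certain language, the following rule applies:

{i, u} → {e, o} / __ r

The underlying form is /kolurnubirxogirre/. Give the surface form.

kolornuberxogerre

/u/ is a high vowel immediately before /r/, so it lowers to [o].
/i/ is a high vowel immediately before /r/, so it lowers to [e].
/i/ is a high vowel immediately before /r/, so it lowers to [e].
The other instance of /u/ does not occur in the required environment and remains unchanged.
Surface form: [kolornuberxogerre].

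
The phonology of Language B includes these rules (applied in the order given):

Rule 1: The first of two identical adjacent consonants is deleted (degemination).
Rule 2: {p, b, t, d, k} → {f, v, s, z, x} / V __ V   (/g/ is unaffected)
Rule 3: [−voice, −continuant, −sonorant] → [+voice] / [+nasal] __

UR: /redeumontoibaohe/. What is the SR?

Rule 1 (degemination): no segment meets the environment; /redeumontoibaohe/ is unchanged.
Rule 2 (intervocalic spirantization): /d/ is a stop between vowels /e/ and /e/, so it spirantizes to the fricative [z]. /b/ is a stop between vowels /i/ and /a/, so it spirantizes to the fricative [v]. /redeumontoibaohe/ → rezeumontoivaohe.
Rule 3 (post-nasal voicing): /t/ is a voiceless stop immediately after the nasal /n/, so it voices to [d]. /rezeumontoivaohe/ → rezeumondoivaohe.

rezeumondoivaohe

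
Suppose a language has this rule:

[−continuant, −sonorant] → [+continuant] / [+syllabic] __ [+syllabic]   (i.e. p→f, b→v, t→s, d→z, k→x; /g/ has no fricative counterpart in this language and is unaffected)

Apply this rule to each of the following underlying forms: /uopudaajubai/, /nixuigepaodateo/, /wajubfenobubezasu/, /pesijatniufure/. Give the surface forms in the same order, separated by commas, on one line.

uofuzaajuvai, nixuigefaozaseo, wajubfenovuvezasu, pesijatniufure

/uopudaajubai/: /p/ is a stop between vowels /o/ and /u/, so it spirantizes to the fricative [f]. /d/ is a stop between vowels /u/ and /a/, so it spirantizes to the fricative [z]. /b/ is a stop between vowels /u/ and /a/, so it spirantizes to the fricative [v]. → [uofuzaajuvai].
/nixuigepaodateo/: /p/ is a stop between vowels /e/ and /a/, so it spirantizes to the fricative [f]. /d/ is a stop between vowels /o/ and /a/, so it spirantizes to the fricative [z]. /t/ is a stop between vowels /a/ and /e/, so it spirantizes to the fricative [s]. → [nixuigefaozaseo].
/wajubfenobubezasu/: /b/ is a stop between vowels /o/ and /u/, so it spirantizes to the fricative [v]. /b/ is a stop between vowels /u/ and /e/, so it spirantizes to the fricative [v]. → [wajubfenovuvezasu].
/pesijatniufure/: the rule's environment is not met; surfaces unchanged as [pesijatniufure].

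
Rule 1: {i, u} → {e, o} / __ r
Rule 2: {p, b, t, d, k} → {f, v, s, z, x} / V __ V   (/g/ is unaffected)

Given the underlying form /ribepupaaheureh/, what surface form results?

Rule 1 (pre-rhotic lowering): /u/ is a high vowel immediately before /r/, so it lowers to [o]. /ribepupaaheureh/ → ribepupaaheoreh.
Rule 2 (intervocalic spirantization): /b/ is a stop between vowels /i/ and /e/, so it spirantizes to the fricative [v]. /p/ is a stop between vowels /e/ and /u/, so it spirantizes to the fricative [f]. /p/ is a stop between vowels /u/ and /a/, so it spirantizes to the fricative [f]. /ribepupaaheoreh/ → rivefufaaheoreh.

rivefufaaheoreh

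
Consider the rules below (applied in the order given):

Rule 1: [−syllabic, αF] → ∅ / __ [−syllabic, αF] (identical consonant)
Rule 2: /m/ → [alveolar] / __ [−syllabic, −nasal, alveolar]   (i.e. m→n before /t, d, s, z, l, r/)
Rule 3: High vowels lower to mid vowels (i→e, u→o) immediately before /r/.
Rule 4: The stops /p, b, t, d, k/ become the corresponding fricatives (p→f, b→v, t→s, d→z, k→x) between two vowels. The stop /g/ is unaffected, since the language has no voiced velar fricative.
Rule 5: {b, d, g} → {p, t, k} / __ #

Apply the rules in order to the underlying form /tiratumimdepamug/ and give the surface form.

Rule 1 (degemination): no segment meets the environment; /tiratumimdepamug/ is unchanged.
Rule 2 (nasal place assimilation): /m/ precedes the alveolar consonant /d/, so it assimilates in place to [n]. /tiratumimdepamug/ → tiratumindepamug.
Rule 3 (pre-rhotic lowering): /i/ is a high vowel immediately before /r/, so it lowers to [e]. /tiratumindepamug/ → teratumindepamug.
Rule 4 (intervocalic spirantization): /t/ is a stop between vowels /a/ and /u/, so it spirantizes to the fricative [s]. /p/ is a stop between vowels /e/ and /a/, so it spirantizes to the fricative [f]. /teratumindepamug/ → terasumindefamug.
Rule 5 (final devoicing): /g/ is a voiced stop in word-final position, so it devoices to [k]. /terasumindefamug/ → terasumindefamuk.

terasumindefamuk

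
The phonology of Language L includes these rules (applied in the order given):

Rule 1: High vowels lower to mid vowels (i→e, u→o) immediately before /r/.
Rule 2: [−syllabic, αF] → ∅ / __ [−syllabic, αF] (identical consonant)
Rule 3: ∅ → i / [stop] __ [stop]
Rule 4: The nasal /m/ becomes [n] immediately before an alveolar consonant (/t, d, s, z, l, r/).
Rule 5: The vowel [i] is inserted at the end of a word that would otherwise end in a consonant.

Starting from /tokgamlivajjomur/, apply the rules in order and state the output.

Rule 1 (pre-rhotic lowering): /u/ is a high vowel immediately before /r/, so it lowers to [o]. /tokgamlivajjomur/ → tokgamlivajjomor.
Rule 2 (degemination): /jj/ is a geminate; the first /j/ deletes. /tokgamlivajjomor/ → tokgamlivajomor.
Rule 3 (stop-cluster i-epenthesis): /k/ and /g/ form a stop–stop cluster, so [i] is inserted between them. /tokgamlivajomor/ → tokigamlivajomor.
Rule 4 (nasal place assimilation): /m/ precedes the alveolar consonant /l/, so it assimilates in place to [n]. /tokigamlivajomor/ → tokiganlivajomor.
Rule 5 (final i-epenthesis): the form ends in the consonant /r/, so [i] is inserted word-finally. /tokiganlivajomor/ → tokiganlivajomori.

tokiganlivajomori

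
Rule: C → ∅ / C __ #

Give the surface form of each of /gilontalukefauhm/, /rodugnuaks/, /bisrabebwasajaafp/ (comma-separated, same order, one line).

gilontalukefauh, rodugnuak, bisrabebwasajaaf

/gilontalukefauhm/: /m/ is the second consonant of a word-final cluster /hm/, so it deletes. → [gilontalukefauh].
/rodugnuaks/: /s/ is the second consonant of a word-final cluster /ks/, so it deletes. → [rodugnuak].
/bisrabebwasajaafp/: /p/ is the second consonant of a word-final cluster /fp/, so it deletes. → [bisrabebwasajaaf].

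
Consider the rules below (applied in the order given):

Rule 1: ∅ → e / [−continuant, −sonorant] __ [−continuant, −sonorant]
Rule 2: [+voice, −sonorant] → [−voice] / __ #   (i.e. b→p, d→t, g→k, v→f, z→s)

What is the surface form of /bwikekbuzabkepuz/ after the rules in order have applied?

Rule 1 (stop-cluster e-epenthesis): /k/ and /b/ form a stop–stop cluster, so [e] is inserted between them. /b/ and /k/ form a stop–stop cluster, so [e] is inserted between them. /bwikekbuzabkepuz/ → bwikekebuzabekepuz.
Rule 2 (final devoicing): /z/ is a voiced obstruent in word-final position, so it devoices to [s]. /bwikekebuzabekepuz/ → bwikekebuzabekepus.

bwikekebuzabekepus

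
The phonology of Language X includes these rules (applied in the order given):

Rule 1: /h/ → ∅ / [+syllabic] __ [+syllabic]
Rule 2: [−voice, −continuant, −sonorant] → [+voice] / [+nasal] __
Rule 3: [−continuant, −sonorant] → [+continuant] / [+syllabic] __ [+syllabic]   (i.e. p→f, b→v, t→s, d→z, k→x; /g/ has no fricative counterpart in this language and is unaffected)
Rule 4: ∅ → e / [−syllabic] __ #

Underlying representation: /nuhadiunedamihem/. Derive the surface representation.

Rule 1 (intervocalic h-deletion): /h/ occurs between vowels /u/ and /a/, so it deletes. /h/ occurs between vowels /i/ and /e/, so it deletes. /nuhadiunedamihem/ → nuadiunedamiem.
Rule 2 (post-nasal voicing): no segment meets the environment; /nuadiunedamiem/ is unchanged.
Rule 3 (intervocalic spirantization): /d/ is a stop between vowels /a/ and /i/, so it spirantizes to the fricative [z]. /d/ is a stop between vowels /e/ and /a/, so it spirantizes to the fricative [z]. /nuadiunedamiem/ → nuaziunezamiem.
Rule 4 (final e-epenthesis): the form ends in the consonant /m/, so [e] is inserted word-finally. /nuaziunezamiem/ → nuaziunezamieme.

nuaziunezamieme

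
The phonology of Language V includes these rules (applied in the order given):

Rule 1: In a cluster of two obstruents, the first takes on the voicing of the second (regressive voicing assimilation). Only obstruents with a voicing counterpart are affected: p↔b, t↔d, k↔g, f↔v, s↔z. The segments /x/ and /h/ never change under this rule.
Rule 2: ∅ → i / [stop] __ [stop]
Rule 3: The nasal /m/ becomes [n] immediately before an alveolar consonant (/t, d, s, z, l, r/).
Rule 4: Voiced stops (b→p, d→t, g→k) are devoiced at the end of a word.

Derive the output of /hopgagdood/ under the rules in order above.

hobigagidoot

Rule 1 (regressive voicing assimilation): /p/ precedes the voiced obstruent /g/, so it voices to [b] by assimilation. /hopgagdood/ → hobgagdood.
Rule 2 (stop-cluster i-epenthesis): /b/ and /g/ form a stop–stop cluster, so [i] is inserted between them. /g/ and /d/ form a stop–stop cluster, so [i] is inserted between them. /hobgagdood/ → hobigagidood.
Rule 3 (nasal place assimilation): no segment meets the environment; /hobigagidood/ is unchanged.
Rule 4 (final devoicing): /d/ is a voiced stop in word-final position, so it devoices to [t]. /hobigagidood/ → hobigagidoot.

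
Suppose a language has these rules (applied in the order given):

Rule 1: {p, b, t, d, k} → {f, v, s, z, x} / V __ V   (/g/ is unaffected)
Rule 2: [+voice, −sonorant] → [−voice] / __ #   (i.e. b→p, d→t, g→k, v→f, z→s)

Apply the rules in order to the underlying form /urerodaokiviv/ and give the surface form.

Rule 1 (intervocalic spirantization): /d/ is a stop between vowels /o/ and /a/, so it spirantizes to the fricative [z]. /k/ is a stop between vowels /o/ and /i/, so it spirantizes to the fricative [x]. /urerodaokiviv/ → urerozaoxiviv.
Rule 2 (final devoicing): /v/ is a voiced obstruent in word-final position, so it devoices to [f]. /urerozaoxiviv/ → urerozaoxivif.

urerozaoxivif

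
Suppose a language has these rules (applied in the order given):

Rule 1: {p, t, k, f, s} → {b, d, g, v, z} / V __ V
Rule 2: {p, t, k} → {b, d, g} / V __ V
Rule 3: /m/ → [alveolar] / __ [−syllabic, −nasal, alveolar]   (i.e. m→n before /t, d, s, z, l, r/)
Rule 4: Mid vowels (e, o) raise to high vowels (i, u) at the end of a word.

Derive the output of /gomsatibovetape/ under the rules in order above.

gonsadibovedabi

Rule 1 (intervocalic voicing): /t/ is a voiceless obstruent between vowels /a/ and /i/, so it voices to [d]. /t/ is a voiceless obstruent between vowels /e/ and /a/, so it voices to [d]. /p/ is a voiceless obstruent between vowels /a/ and /e/, so it voices to [b]. /gomsatibovetape/ → gomsadibovedabe.
Rule 2 (intervocalic voicing): no segment meets the environment; /gomsadibovedabe/ is unchanged.
Rule 3 (nasal place assimilation): /m/ precedes the alveolar consonant /s/, so it assimilates in place to [n]. /gomsadibovedabe/ → gonsadibovedabe.
Rule 4 (final vowel raising): /e/ is a mid vowel in word-final position, so it raises to [i]. /gonsadibovedabe/ → gonsadibovedabi.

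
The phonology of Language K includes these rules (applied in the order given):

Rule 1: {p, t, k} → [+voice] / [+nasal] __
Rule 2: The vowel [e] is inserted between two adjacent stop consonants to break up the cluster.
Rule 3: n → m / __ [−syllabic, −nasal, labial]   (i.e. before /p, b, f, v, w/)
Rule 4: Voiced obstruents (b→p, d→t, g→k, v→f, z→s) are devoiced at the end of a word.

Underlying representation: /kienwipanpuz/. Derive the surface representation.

kiemwipambus

Rule 1 (post-nasal voicing): /p/ is a voiceless stop immediately after the nasal /n/, so it voices to [b]. /kienwipanpuz/ → kienwipanbuz.
Rule 2 (stop-cluster e-epenthesis): no segment meets the environment; /kienwipanbuz/ is unchanged.
Rule 3 (nasal place assimilation): /n/ precedes the labial consonant /w/, so it assimilates in place to [m]. /n/ precedes the labial consonant /b/, so it assimilates in place to [m]. /kienwipanbuz/ → kiemwipambuz.
Rule 4 (final devoicing): /z/ is a voiced obstruent in word-final position, so it devoices to [s]. /kiemwipambuz/ → kiemwipambus.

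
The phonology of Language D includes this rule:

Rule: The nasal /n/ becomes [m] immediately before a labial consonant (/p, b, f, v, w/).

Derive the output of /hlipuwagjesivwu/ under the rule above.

hlipuwagjesivwu

No segment of /hlipuwagjesivwu/ meets the structural description of the rule, so the form surfaces unchanged.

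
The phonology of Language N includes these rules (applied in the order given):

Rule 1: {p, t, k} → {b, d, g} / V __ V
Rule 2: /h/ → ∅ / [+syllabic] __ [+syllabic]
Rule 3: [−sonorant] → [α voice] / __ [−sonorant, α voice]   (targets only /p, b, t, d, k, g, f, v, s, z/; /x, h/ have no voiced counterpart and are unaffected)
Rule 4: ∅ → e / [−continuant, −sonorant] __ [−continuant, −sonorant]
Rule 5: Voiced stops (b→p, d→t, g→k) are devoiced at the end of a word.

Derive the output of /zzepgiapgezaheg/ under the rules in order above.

Rule 1 (intervocalic voicing): no segment meets the environment; /zzepgiapgezaheg/ is unchanged.
Rule 2 (intervocalic h-deletion): /h/ occurs between vowels /a/ and /e/, so it deletes. /zzepgiapgezaheg/ → zzepgiapgezaeg.
Rule 3 (regressive voicing assimilation): /p/ precedes the voiced obstruent /g/, so it voices to [b] by assimilation. /p/ precedes the voiced obstruent /g/, so it voices to [b] by assimilation. /zzepgiapgezaeg/ → zzebgiabgezaeg.
Rule 4 (stop-cluster e-epenthesis): /b/ and /g/ form a stop–stop cluster, so [e] is inserted between them. /b/ and /g/ form a stop–stop cluster, so [e] is inserted between them. /zzebgiabgezaeg/ → zzebegiabegezaeg.
Rule 5 (final devoicing): /g/ is a voiced stop in word-final position, so it devoices to [k]. /zzebegiabegezaeg/ → zzebegiabegezaek.

zzebegiabegezaek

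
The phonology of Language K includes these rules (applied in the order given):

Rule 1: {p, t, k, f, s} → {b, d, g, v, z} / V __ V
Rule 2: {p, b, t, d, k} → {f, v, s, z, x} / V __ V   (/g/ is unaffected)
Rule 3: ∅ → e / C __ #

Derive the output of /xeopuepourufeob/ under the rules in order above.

xeovuevouruveobe

Rule 1 (intervocalic voicing): /p/ is a voiceless obstruent between vowels /o/ and /u/, so it voices to [b]. /p/ is a voiceless obstruent between vowels /e/ and /o/, so it voices to [b]. /f/ is a voiceless obstruent between vowels /u/ and /e/, so it voices to [v]. /xeopuepourufeob/ → xeobuebouruveob.
Rule 2 (intervocalic spirantization): /b/ is a stop between vowels /o/ and /u/, so it spirantizes to the fricative [v]. /b/ is a stop between vowels /e/ and /o/, so it spirantizes to the fricative [v]. /xeobuebouruveob/ → xeovuevouruveob.
Rule 3 (final e-epenthesis): the form ends in the consonant /b/, so [e] is inserted word-finally. /xeovuevouruveob/ → xeovuevouruveobe.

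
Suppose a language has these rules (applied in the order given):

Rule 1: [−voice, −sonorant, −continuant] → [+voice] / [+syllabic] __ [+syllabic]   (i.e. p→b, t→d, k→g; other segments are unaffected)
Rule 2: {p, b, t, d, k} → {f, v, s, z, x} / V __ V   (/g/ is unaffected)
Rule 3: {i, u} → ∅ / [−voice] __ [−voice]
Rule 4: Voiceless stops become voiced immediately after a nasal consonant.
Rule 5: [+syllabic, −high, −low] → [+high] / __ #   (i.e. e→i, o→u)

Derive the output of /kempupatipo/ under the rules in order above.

Rule 1 (intervocalic voicing): /p/ is a voiceless stop between vowels /u/ and /a/, so it voices to [b]. /t/ is a voiceless stop between vowels /a/ and /i/, so it voices to [d]. /p/ is a voiceless stop between vowels /i/ and /o/, so it voices to [b]. /kempupatipo/ → kempubadibo.
Rule 2 (intervocalic spirantization): /b/ is a stop between vowels /u/ and /a/, so it spirantizes to the fricative [v]. /d/ is a stop between vowels /a/ and /i/, so it spirantizes to the fricative [z]. /b/ is a stop between vowels /i/ and /o/, so it spirantizes to the fricative [v]. /kempubadibo/ → kempuvazivo.
Rule 3 (high vowel syncope): no segment meets the environment; /kempuvazivo/ is unchanged.
Rule 4 (post-nasal voicing): /p/ is a voiceless stop immediately after the nasal /m/, so it voices to [b]. /kempuvazivo/ → kembuvazivo.
Rule 5 (final vowel raising): /o/ is a mid vowel in word-final position, so it raises to [u]. /kembuvazivo/ → kembuvazivu.

kembuvazivu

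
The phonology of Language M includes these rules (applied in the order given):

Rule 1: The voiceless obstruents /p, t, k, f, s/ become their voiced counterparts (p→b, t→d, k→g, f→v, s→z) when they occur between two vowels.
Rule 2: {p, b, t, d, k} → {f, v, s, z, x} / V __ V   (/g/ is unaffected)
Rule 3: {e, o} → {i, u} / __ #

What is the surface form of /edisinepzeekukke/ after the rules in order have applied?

Rule 1 (intervocalic voicing): /s/ is a voiceless obstruent between vowels /i/ and /i/, so it voices to [z]. /k/ is a voiceless obstruent between vowels /e/ and /u/, so it voices to [g]. /edisinepzeekukke/ → edizinepzeegukke.
Rule 2 (intervocalic spirantization): /d/ is a stop between vowels /e/ and /i/, so it spirantizes to the fricative [z]. /edizinepzeegukke/ → ezizinepzeegukke.
Rule 3 (final vowel raising): /e/ is a mid vowel in word-final position, so it raises to [i]. /ezizinepzeegukke/ → ezizinepzeegukki.

ezizinepzeegukki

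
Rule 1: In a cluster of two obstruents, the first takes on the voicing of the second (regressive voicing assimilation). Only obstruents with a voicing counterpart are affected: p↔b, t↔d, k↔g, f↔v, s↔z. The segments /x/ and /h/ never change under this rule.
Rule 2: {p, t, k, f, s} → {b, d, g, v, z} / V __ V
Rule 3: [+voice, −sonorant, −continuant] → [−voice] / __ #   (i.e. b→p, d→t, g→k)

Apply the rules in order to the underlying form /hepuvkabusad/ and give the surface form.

Rule 1 (regressive voicing assimilation): /v/ precedes the voiceless obstruent /k/, so it devoices to [f] by assimilation. /hepuvkabusad/ → hepufkabusad.
Rule 2 (intervocalic voicing): /p/ is a voiceless obstruent between vowels /e/ and /u/, so it voices to [b]. /s/ is a voiceless obstruent between vowels /u/ and /a/, so it voices to [z]. /hepufkabusad/ → hebufkabuzad.
Rule 3 (final devoicing): /d/ is a voiced stop in word-final position, so it devoices to [t]. /hebufkabuzad/ → hebufkabuzat.

hebufkabuzat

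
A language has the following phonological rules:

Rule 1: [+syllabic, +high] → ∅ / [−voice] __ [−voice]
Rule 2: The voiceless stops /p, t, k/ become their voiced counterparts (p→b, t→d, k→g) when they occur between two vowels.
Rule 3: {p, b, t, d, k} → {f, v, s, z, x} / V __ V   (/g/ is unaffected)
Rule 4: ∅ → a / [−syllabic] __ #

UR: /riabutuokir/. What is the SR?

Rule 1 (high vowel syncope): no segment meets the environment; /riabutuokir/ is unchanged.
Rule 2 (intervocalic voicing): /t/ is a voiceless stop between vowels /u/ and /u/, so it voices to [d]. /k/ is a voiceless stop between vowels /o/ and /i/, so it voices to [g]. /riabutuokir/ → riabuduogir.
Rule 3 (intervocalic spirantization): /b/ is a stop between vowels /a/ and /u/, so it spirantizes to the fricative [v]. /d/ is a stop between vowels /u/ and /u/, so it spirantizes to the fricative [z]. /riabuduogir/ → riavuzuogir.
Rule 4 (final a-epenthesis): the form ends in the consonant /r/, so [a] is inserted word-finally. /riavuzuogir/ → riavuzuogira.

riavuzuogira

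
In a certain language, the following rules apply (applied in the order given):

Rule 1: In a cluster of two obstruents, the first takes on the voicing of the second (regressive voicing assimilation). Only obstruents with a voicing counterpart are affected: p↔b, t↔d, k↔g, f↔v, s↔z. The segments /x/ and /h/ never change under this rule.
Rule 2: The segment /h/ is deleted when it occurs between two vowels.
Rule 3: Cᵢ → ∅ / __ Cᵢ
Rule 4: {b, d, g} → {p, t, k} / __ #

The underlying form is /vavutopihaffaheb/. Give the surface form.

vavutopiafaep

Rule 1 (regressive voicing assimilation): no segment meets the environment; /vavutopihaffaheb/ is unchanged.
Rule 2 (intervocalic h-deletion): /h/ occurs between vowels /i/ and /a/, so it deletes. /h/ occurs between vowels /a/ and /e/, so it deletes. /vavutopihaffaheb/ → vavutopiaffaeb.
Rule 3 (degemination): /ff/ is a geminate; the first /f/ deletes. /vavutopiaffaeb/ → vavutopiafaeb.
Rule 4 (final devoicing): /b/ is a voiced stop in word-final position, so it devoices to [p]. /vavutopiafaeb/ → vavutopiafaep.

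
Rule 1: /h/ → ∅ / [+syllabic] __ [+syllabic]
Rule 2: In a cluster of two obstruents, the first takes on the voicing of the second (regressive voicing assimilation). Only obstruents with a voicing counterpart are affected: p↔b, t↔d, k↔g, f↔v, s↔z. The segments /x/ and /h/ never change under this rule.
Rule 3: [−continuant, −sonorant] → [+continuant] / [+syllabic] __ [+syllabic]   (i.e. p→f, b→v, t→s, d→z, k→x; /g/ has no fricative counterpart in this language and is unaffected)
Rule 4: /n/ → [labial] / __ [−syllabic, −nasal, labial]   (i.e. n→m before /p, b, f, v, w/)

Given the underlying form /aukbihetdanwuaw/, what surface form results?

augbieddamwuaw

Rule 1 (intervocalic h-deletion): /h/ occurs between vowels /i/ and /e/, so it deletes. /aukbihetdanwuaw/ → aukbietdanwuaw.
Rule 2 (regressive voicing assimilation): /k/ precedes the voiced obstruent /b/, so it voices to [g] by assimilation. /t/ precedes the voiced obstruent /d/, so it voices to [d] by assimilation. /aukbietdanwuaw/ → augbieddanwuaw.
Rule 3 (intervocalic spirantization): no segment meets the environment; /augbieddanwuaw/ is unchanged.
Rule 4 (nasal place assimilation): /n/ precedes the labial consonant /w/, so it assimilates in place to [m]. /augbieddanwuaw/ → augbieddamwuaw.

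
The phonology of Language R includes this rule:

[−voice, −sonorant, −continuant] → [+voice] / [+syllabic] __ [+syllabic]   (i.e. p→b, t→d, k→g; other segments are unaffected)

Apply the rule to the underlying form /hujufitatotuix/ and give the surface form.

hujufidadoduix

/t/ is a voiceless stop between vowels /i/ and /a/, so it voices to [d].
/t/ is a voiceless stop between vowels /a/ and /o/, so it voices to [d].
/t/ is a voiceless stop between vowels /o/ and /u/, so it voices to [d].
Surface form: [hujufidadoduix].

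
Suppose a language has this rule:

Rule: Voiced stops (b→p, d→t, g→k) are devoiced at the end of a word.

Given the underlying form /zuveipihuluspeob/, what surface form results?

zuveipihuluspeop

/b/ is a voiced stop in word-final position, so it devoices to [p].
Surface form: [zuveipihuluspeop].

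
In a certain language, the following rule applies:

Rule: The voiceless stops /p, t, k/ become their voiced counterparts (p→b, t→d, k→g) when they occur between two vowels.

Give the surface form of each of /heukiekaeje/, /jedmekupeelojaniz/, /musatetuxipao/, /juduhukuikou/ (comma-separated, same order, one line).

heugiegaeje, jedmegubeelojaniz, musadeduxibao, juduhuguigou

/heukiekaeje/: /k/ is a voiceless stop between vowels /u/ and /i/, so it voices to [g]. /k/ is a voiceless stop between vowels /e/ and /a/, so it voices to [g]. → [heugiegaeje].
/jedmekupeelojaniz/: /k/ is a voiceless stop between vowels /e/ and /u/, so it voices to [g]. /p/ is a voiceless stop between vowels /u/ and /e/, so it voices to [b]. → [jedmegubeelojaniz].
/musatetuxipao/: /t/ is a voiceless stop between vowels /a/ and /e/, so it voices to [d]. /t/ is a voiceless stop between vowels /e/ and /u/, so it voices to [d]. /p/ is a voiceless stop between vowels /i/ and /a/, so it voices to [b]. → [musadeduxibao].
/juduhukuikou/: /k/ is a voiceless stop between vowels /u/ and /u/, so it voices to [g]. /k/ is a voiceless stop between vowels /i/ and /o/, so it voices to [g]. → [juduhuguigou].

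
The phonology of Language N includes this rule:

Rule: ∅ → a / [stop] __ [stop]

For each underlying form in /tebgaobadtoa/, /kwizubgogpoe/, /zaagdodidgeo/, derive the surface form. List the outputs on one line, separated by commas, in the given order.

tebagaobadatoa, kwizubagogapoe, zaagadodidageo

/tebgaobadtoa/: /b/ and /g/ form a stop–stop cluster, so [a] is inserted between them. /d/ and /t/ form a stop–stop cluster, so [a] is inserted between them. → [tebagaobadatoa].
/kwizubgogpoe/: /b/ and /g/ form a stop–stop cluster, so [a] is inserted between them. /g/ and /p/ form a stop–stop cluster, so [a] is inserted between them. → [kwizubagogapoe].
/zaagdodidgeo/: /g/ and /d/ form a stop–stop cluster, so [a] is inserted between them. /d/ and /g/ form a stop–stop cluster, so [a] is inserted between them. → [zaagadodidageo].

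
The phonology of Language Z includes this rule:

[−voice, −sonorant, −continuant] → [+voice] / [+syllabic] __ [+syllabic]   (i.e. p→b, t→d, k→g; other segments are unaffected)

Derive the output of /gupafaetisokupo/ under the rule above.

gubafaedisogubo

/p/ is a voiceless stop between vowels /u/ and /a/, so it voices to [b].
/t/ is a voiceless stop between vowels /e/ and /i/, so it voices to [d].
/k/ is a voiceless stop between vowels /o/ and /u/, so it voices to [g].
/p/ is a voiceless stop between vowels /u/ and /o/, so it voices to [b].
Surface form: [gubafaedisogubo].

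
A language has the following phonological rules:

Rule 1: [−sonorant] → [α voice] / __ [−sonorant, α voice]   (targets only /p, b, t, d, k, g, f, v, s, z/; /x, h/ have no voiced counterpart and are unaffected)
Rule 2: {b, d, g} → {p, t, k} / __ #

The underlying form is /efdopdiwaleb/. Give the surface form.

Rule 1 (regressive voicing assimilation): /f/ precedes the voiced obstruent /d/, so it voices to [v] by assimilation. /p/ precedes the voiced obstruent /d/, so it voices to [b] by assimilation. /efdopdiwaleb/ → evdobdiwaleb.
Rule 2 (final devoicing): /b/ is a voiced stop in word-final position, so it devoices to [p]. /evdobdiwaleb/ → evdobdiwalep.

evdobdiwalep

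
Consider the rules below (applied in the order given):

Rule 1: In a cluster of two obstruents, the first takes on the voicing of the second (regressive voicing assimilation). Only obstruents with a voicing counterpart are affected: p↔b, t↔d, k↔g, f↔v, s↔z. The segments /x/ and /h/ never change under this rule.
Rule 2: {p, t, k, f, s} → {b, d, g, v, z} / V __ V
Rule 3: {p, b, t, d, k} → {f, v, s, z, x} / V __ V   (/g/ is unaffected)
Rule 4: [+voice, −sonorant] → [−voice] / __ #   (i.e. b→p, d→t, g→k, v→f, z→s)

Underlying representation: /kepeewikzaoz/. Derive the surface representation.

keveewigzaos

Rule 1 (regressive voicing assimilation): /k/ precedes the voiced obstruent /z/, so it voices to [g] by assimilation. /kepeewikzaoz/ → kepeewigzaoz.
Rule 2 (intervocalic voicing): /p/ is a voiceless obstruent between vowels /e/ and /e/, so it voices to [b]. /kepeewigzaoz/ → kebeewigzaoz.
Rule 3 (intervocalic spirantization): /b/ is a stop between vowels /e/ and /e/, so it spirantizes to the fricative [v]. /kebeewigzaoz/ → keveewigzaoz.
Rule 4 (final devoicing): /z/ is a voiced obstruent in word-final position, so it devoices to [s]. /keveewigzaoz/ → keveewigzaos.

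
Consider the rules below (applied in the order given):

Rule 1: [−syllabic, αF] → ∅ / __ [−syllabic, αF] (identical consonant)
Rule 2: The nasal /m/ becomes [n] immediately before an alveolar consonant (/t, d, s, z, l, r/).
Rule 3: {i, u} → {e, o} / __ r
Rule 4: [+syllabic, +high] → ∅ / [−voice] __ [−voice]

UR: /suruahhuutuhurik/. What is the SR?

Rule 1 (degemination): /hh/ is a geminate; the first /h/ deletes. /suruahhuutuhurik/ → suruahuutuhurik.
Rule 2 (nasal place assimilation): no segment meets the environment; /suruahuutuhurik/ is unchanged.
Rule 3 (pre-rhotic lowering): /u/ is a high vowel immediately before /r/, so it lowers to [o]. /u/ is a high vowel immediately before /r/, so it lowers to [o]. /suruahuutuhurik/ → soruahuutuhorik.
Rule 4 (high vowel syncope): /u/ is a high vowel flanked by voiceless consonants /t/ and /h/, so it deletes. /soruahuutuhorik/ → soruahuuthorik.

soruahuuthorik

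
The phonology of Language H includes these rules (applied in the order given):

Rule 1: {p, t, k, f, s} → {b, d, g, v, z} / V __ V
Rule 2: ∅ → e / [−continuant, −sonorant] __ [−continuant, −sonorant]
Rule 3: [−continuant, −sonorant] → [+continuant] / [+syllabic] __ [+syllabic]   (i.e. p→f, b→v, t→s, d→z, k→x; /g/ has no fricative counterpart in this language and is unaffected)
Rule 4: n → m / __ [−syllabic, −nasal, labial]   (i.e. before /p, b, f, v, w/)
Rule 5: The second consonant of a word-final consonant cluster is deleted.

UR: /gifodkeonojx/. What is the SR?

Rule 1 (intervocalic voicing): /f/ is a voiceless obstruent between vowels /i/ and /o/, so it voices to [v]. /gifodkeonojx/ → givodkeonojx.
Rule 2 (stop-cluster e-epenthesis): /d/ and /k/ form a stop–stop cluster, so [e] is inserted between them. /givodkeonojx/ → givodekeonojx.
Rule 3 (intervocalic spirantization): /d/ is a stop between vowels /o/ and /e/, so it spirantizes to the fricative [z]. /k/ is a stop between vowels /e/ and /e/, so it spirantizes to the fricative [x]. /givodekeonojx/ → givozexeonojx.
Rule 4 (nasal place assimilation): no segment meets the environment; /givozexeonojx/ is unchanged.
Rule 5 (final cluster simplification): /x/ is the second consonant of a word-final cluster /jx/, so it deletes. /givozexeonojx/ → givozexeonoj.

givozexeonoj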